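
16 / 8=2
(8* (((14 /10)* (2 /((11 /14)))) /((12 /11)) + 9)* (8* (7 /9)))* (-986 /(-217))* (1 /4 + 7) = 84180736 /4185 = 20114.87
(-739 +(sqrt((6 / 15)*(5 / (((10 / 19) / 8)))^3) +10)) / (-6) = 243 / 2 -76*sqrt(190) / 15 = 51.66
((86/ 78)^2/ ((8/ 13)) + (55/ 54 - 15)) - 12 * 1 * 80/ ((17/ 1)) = -3268801/ 47736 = -68.48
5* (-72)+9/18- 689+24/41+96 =-78057/82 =-951.91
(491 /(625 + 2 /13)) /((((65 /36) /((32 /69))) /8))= 1.61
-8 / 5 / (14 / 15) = -12 / 7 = -1.71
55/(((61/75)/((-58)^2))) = 13876500/61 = 227483.61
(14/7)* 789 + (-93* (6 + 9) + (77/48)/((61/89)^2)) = 33295181/178608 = 186.41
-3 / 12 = -1 / 4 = -0.25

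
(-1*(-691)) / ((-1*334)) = -691 / 334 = -2.07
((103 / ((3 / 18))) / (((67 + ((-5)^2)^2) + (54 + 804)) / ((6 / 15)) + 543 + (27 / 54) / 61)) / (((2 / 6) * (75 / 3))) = 226188 / 13474925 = 0.02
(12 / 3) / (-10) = -2 / 5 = -0.40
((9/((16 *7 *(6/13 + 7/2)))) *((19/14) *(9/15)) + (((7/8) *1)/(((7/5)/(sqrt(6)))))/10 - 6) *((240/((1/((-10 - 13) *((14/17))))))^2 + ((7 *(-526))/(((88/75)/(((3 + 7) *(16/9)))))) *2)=-281880480509665/2292059 + 12251153075 *sqrt(6)/9537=-119834742.38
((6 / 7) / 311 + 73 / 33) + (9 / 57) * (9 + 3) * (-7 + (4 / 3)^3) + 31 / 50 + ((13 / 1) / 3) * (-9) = -1022302217 / 22749650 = -44.94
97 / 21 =4.62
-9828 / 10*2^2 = -19656 / 5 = -3931.20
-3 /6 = -1 /2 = -0.50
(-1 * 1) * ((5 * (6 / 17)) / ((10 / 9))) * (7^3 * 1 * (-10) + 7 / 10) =925911 / 170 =5446.54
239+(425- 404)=260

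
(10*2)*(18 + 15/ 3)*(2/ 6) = 460/ 3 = 153.33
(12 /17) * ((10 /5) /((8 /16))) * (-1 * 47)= -2256 /17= -132.71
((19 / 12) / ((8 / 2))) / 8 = 0.05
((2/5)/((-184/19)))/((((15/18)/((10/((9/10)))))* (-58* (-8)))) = -19/16008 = -0.00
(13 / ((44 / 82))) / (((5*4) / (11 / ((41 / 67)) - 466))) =-238797 / 440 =-542.72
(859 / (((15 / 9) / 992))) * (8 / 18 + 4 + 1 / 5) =178094752 / 75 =2374596.69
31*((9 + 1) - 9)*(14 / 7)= 62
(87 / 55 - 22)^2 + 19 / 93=117342472 / 281325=417.11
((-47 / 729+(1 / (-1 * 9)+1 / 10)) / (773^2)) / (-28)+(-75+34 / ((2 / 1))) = -7074121929289 / 121967619480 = -58.00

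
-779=-779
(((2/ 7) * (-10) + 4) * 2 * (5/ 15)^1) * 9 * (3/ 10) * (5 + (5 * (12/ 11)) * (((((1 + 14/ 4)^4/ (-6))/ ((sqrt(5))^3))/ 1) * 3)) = 72/ 7-177147 * sqrt(5)/ 1925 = -195.49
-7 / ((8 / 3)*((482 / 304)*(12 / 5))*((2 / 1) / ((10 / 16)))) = -3325 / 15424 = -0.22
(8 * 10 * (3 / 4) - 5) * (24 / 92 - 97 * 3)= -367785 / 23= -15990.65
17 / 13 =1.31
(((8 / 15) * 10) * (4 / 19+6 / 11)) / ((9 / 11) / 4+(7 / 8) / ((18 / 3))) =40448 / 3515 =11.51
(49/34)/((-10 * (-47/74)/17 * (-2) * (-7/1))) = 0.28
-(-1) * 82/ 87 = 82/ 87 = 0.94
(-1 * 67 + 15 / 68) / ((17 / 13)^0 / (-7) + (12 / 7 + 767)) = -0.09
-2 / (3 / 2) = -4 / 3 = -1.33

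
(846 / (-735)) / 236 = -141 / 28910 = -0.00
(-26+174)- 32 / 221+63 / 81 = 295631 / 1989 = 148.63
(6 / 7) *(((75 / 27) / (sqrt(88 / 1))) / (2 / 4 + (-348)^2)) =0.00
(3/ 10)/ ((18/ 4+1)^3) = 12/ 6655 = 0.00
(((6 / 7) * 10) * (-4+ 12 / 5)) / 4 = -24 / 7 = -3.43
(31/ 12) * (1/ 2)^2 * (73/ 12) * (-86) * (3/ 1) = -97309/ 96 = -1013.64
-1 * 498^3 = -123505992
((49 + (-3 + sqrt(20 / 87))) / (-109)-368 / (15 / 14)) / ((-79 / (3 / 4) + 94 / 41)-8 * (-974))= -11526289 / 257714695-41 * sqrt(435) / 1494745231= -0.04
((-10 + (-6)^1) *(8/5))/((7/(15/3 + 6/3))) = -128/5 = -25.60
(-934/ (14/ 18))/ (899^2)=-8406/ 5657407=-0.00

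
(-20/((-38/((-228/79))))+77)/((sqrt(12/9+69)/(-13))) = -77519 * sqrt(633)/16669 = -117.00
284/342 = 142/171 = 0.83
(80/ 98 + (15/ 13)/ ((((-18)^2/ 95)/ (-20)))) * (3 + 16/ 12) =-25.78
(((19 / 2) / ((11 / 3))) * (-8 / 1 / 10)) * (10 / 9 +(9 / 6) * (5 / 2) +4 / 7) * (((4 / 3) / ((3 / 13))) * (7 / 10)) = -338143 / 7425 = -45.54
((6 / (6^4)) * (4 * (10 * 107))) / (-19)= -535 / 513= -1.04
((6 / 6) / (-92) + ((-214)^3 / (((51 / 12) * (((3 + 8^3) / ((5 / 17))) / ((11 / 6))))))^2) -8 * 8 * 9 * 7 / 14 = 4276558046062544711 / 733669511292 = 5828997.91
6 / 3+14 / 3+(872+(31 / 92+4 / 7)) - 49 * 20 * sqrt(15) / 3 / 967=1699339 / 1932 - 980 * sqrt(15) / 2901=878.27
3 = 3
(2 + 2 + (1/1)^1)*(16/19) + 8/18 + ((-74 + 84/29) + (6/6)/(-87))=-329575/4959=-66.46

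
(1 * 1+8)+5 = 14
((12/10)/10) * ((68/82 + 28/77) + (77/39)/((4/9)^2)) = 3148599/2345200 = 1.34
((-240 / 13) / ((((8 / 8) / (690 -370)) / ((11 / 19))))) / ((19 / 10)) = -8448000 / 4693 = -1800.13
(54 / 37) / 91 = 54 / 3367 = 0.02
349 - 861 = -512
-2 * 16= -32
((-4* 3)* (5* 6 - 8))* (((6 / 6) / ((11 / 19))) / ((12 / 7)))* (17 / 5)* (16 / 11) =-72352 / 55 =-1315.49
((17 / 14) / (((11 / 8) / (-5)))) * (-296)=1307.01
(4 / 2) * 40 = 80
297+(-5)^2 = 322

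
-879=-879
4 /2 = 2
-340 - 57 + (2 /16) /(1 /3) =-3173 /8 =-396.62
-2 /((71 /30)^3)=-54000 /357911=-0.15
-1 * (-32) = 32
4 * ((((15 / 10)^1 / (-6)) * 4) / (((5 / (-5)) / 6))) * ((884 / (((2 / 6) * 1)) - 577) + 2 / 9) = 149416 / 3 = 49805.33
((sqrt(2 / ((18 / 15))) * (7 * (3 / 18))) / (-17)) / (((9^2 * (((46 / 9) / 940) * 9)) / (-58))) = 95410 * sqrt(15) / 285039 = 1.30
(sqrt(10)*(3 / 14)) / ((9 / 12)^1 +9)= 2*sqrt(10) / 91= 0.07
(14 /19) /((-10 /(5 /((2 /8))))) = -28 /19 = -1.47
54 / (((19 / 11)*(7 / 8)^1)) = 4752 / 133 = 35.73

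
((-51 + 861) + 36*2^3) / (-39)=-366 / 13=-28.15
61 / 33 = 1.85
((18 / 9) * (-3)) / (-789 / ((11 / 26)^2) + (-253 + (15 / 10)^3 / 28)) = 162624 / 126327581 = 0.00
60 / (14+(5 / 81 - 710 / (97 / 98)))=-471420 / 5525497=-0.09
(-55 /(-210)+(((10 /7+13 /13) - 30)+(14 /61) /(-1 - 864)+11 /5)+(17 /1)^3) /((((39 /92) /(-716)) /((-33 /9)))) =3924462779385368 /129643605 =30271163.62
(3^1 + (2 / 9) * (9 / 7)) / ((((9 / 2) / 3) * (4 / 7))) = 23 / 6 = 3.83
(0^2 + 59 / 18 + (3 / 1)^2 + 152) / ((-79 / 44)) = -65054 / 711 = -91.50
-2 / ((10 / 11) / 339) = -3729 / 5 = -745.80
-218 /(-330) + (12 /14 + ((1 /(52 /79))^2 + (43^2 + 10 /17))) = 98403386099 /53093040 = 1853.41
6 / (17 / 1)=6 / 17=0.35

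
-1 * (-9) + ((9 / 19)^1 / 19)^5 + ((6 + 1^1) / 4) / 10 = 2250101318974927 / 245242650312040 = 9.18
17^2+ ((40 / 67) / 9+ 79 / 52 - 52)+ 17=8014141 / 31356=255.59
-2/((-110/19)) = 19/55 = 0.35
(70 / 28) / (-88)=-5 / 176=-0.03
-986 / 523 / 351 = -986 / 183573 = -0.01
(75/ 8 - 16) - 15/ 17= -1021/ 136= -7.51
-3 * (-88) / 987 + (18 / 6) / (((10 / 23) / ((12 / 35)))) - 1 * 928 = -1087306 / 1175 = -925.37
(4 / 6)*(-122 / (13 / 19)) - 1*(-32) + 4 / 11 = -37112 / 429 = -86.51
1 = 1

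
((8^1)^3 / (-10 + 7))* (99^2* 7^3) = -573737472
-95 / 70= -19 / 14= -1.36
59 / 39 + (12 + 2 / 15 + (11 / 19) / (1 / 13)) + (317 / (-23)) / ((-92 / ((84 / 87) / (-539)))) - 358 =-491382040869 / 1458852395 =-336.83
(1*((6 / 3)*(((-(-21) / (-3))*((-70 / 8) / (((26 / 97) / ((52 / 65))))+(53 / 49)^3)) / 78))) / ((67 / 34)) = 430739591 / 190305661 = 2.26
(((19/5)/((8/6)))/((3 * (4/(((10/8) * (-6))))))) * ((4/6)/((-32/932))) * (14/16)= 30989/1024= 30.26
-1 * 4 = -4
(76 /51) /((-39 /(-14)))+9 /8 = 26413 /15912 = 1.66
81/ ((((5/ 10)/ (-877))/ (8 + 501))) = -72315666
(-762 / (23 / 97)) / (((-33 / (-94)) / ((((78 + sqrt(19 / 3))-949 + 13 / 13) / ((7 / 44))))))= 8059582560 / 161-9263888 *sqrt(57) / 483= 49914713.99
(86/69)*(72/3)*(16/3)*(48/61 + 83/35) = 74226944/147315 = 503.87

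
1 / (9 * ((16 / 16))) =0.11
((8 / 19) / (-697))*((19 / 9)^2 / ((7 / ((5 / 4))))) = -0.00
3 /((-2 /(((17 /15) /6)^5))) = -1419857 /3936600000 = -0.00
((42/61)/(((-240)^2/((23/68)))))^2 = 0.00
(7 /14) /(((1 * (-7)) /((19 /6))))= -19 /84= -0.23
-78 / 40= -39 / 20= -1.95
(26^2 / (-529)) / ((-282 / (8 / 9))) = 2704 / 671301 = 0.00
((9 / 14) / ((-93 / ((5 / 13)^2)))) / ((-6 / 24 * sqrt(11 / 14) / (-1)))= -150 * sqrt(154) / 403403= -0.00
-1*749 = -749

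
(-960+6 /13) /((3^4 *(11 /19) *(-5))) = 266 /65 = 4.09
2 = 2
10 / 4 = 2.50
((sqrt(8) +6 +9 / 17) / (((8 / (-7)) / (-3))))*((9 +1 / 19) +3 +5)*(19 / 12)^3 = 22743*sqrt(2) / 64 +2524473 / 2176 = 1662.70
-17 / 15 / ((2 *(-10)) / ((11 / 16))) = 187 / 4800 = 0.04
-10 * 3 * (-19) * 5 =2850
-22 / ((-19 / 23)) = 506 / 19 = 26.63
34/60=17/30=0.57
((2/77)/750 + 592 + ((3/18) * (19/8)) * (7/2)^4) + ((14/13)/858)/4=813760257139/1249248000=651.40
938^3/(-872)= -103161709/109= -946437.70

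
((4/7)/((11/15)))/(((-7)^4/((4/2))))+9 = 1664013/184877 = 9.00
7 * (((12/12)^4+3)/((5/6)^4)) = 36288/625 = 58.06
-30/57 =-10/19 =-0.53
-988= -988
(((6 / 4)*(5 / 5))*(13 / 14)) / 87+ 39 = 39.02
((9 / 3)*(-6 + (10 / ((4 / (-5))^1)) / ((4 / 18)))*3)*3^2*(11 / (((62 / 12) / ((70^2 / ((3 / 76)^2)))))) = -1046523693600 / 31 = -33758828825.81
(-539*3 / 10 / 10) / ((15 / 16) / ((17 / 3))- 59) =109956 / 400075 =0.27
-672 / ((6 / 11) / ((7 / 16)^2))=-3773 / 16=-235.81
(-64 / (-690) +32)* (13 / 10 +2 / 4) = 33216 / 575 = 57.77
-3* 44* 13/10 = -858/5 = -171.60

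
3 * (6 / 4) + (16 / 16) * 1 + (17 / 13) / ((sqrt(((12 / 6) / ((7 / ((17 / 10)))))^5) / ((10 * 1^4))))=11 / 2 + 12250 * sqrt(595) / 3757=85.03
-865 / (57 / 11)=-9515 / 57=-166.93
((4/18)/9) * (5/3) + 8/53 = 2474/12879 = 0.19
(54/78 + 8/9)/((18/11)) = 2035/2106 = 0.97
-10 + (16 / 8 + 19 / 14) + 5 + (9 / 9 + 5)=4.36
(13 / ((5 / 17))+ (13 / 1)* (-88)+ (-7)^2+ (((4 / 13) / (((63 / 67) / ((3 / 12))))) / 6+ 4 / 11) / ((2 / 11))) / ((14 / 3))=-51534347 / 229320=-224.73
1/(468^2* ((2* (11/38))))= 19/2409264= 0.00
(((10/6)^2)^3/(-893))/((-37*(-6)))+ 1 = 144505709/144521334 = 1.00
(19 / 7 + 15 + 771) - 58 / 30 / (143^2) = 1693483732 / 2147145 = 788.71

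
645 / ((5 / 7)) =903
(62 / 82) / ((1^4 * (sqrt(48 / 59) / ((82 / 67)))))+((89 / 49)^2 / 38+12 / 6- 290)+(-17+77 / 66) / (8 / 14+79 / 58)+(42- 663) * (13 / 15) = -833.28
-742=-742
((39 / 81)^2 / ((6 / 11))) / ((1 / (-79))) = -146861 / 4374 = -33.58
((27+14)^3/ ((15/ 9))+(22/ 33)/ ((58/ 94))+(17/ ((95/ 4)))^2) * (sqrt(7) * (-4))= -129881113372 * sqrt(7)/ 785175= -437651.64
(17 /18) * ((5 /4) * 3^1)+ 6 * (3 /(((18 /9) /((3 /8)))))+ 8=179 /12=14.92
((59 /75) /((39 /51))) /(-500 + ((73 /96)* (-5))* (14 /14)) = -1888 /924625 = -0.00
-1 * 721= -721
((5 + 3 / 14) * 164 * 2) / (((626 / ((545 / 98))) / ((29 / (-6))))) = -47304365 / 644154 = -73.44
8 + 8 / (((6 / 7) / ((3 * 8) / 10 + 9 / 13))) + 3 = 2591 / 65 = 39.86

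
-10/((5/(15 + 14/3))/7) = -826/3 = -275.33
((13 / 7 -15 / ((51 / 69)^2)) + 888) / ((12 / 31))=13520929 / 6069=2227.87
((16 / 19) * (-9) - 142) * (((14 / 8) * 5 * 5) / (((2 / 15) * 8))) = -3730125 / 608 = -6135.07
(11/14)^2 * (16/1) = 484/49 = 9.88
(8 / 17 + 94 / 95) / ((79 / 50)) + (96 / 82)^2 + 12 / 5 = 1006874664 / 214470385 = 4.69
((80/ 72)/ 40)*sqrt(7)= sqrt(7)/ 36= 0.07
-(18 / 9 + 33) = -35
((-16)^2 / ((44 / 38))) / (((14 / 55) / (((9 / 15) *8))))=29184 / 7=4169.14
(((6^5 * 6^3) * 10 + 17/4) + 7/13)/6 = 291133523/104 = 2799360.80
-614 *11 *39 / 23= -263406 / 23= -11452.43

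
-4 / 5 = -0.80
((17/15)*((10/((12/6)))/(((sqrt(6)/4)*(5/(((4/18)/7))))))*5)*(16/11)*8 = 8704*sqrt(6)/6237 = 3.42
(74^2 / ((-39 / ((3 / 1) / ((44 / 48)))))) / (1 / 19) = -1248528 / 143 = -8730.97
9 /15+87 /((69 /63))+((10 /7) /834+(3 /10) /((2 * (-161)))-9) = 95382293 /1342740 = 71.04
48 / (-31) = -48 / 31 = -1.55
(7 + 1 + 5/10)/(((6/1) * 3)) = 17/36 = 0.47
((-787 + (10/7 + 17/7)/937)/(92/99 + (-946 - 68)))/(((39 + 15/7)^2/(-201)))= -13315136527/144346334208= -0.09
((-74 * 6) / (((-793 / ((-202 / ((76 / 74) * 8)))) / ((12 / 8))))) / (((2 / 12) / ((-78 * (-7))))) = -78398523 / 1159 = -67643.25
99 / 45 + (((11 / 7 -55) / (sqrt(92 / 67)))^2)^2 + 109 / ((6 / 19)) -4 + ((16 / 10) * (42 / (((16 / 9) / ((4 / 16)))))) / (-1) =65876547614051 / 15241548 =4322169.09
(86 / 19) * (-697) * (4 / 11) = -239768 / 209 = -1147.22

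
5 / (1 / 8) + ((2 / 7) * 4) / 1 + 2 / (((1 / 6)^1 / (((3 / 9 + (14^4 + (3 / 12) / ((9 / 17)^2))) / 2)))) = 87145819 / 378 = 230544.49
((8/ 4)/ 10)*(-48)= -48/ 5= -9.60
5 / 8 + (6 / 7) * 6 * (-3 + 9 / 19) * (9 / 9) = -13159 / 1064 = -12.37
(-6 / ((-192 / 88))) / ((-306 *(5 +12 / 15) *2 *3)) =-55 / 212976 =-0.00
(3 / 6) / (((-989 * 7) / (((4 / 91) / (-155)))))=0.00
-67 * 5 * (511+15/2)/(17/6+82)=-1042185/509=-2047.51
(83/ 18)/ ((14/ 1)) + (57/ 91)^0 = 335/ 252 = 1.33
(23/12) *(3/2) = 23/8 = 2.88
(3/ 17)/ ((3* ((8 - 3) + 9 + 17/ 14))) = 14/ 3621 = 0.00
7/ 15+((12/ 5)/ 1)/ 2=5/ 3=1.67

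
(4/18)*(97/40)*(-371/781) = -35987/140580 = -0.26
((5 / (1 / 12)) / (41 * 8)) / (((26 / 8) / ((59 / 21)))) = 590 / 3731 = 0.16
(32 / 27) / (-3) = -32 / 81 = -0.40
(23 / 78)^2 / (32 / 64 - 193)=-529 / 1171170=-0.00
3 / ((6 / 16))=8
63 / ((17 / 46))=2898 / 17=170.47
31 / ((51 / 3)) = 31 / 17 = 1.82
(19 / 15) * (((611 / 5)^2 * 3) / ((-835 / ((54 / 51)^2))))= -76.19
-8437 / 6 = -1406.17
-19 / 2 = -9.50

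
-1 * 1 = -1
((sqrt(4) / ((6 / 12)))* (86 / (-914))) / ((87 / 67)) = -11524 / 39759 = -0.29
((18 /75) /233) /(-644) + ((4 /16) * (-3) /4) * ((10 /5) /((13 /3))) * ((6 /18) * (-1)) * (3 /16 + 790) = 35570761929 /1560540800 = 22.79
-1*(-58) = 58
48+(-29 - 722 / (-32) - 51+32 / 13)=-1451 / 208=-6.98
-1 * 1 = -1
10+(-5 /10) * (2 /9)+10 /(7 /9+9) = 4321 /396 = 10.91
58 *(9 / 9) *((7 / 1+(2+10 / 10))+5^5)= 181830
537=537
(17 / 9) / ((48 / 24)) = 17 / 18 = 0.94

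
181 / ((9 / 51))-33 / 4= 12209 / 12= 1017.42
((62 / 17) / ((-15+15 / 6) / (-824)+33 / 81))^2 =7610712597504 / 102176761801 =74.49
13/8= 1.62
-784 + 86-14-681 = -1393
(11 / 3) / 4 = 11 / 12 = 0.92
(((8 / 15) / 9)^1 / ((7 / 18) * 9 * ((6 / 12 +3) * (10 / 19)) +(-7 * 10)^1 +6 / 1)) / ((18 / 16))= -2432 / 2657205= -0.00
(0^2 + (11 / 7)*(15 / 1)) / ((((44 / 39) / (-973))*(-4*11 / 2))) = 81315 / 88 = 924.03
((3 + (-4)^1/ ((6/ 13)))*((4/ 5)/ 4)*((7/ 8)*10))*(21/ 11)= -833/ 44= -18.93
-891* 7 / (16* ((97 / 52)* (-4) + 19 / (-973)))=78891813 / 1514048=52.11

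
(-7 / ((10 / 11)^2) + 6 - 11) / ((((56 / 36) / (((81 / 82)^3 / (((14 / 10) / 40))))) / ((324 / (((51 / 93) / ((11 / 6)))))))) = -258301.39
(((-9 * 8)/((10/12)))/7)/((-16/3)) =81/35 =2.31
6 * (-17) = -102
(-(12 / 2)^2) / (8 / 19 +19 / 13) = -2964 / 155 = -19.12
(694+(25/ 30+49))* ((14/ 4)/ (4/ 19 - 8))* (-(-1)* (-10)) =2967895/ 888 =3342.22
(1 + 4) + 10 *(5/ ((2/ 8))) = 205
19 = 19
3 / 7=0.43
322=322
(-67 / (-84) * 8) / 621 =134 / 13041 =0.01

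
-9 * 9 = -81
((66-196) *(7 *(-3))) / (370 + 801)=2730 / 1171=2.33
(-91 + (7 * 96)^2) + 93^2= 460142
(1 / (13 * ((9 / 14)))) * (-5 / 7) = -10 / 117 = -0.09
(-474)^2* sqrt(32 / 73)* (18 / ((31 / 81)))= 1310310432* sqrt(146) / 2263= 6996262.13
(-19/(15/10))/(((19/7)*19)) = -14/57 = -0.25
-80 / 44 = -20 / 11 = -1.82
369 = 369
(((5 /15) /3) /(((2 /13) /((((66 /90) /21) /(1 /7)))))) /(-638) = -0.00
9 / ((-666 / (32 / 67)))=-16 / 2479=-0.01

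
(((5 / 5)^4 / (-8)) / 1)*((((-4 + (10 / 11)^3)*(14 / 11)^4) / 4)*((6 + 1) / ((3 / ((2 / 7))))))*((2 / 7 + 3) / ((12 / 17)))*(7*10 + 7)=1014833071 / 15944049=63.65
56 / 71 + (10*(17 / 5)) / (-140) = 2713 / 4970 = 0.55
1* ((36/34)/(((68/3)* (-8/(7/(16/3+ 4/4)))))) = -567/87856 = -0.01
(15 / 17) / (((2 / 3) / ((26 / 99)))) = 65 / 187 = 0.35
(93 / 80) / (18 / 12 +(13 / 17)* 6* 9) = 527 / 19400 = 0.03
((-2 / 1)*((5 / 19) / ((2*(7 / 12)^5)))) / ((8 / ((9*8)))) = -11197440 / 319333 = -35.07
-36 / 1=-36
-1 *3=-3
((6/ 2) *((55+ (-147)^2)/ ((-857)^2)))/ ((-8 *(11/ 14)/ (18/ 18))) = -113736/ 8078939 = -0.01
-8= -8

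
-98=-98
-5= -5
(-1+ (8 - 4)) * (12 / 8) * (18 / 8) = 81 / 8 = 10.12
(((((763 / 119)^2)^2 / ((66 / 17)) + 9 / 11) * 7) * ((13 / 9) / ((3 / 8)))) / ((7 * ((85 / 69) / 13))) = 2198852002724 / 124028685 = 17728.58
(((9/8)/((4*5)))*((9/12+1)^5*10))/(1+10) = 0.84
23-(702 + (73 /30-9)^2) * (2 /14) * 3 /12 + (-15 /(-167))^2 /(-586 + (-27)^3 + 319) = -3.61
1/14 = 0.07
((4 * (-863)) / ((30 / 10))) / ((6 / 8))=-13808 / 9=-1534.22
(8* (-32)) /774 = -0.33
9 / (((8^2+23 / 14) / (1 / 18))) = 7 / 919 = 0.01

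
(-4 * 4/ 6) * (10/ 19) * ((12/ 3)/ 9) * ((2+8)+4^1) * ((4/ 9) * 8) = -143360/ 4617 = -31.05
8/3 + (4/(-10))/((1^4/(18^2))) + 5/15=-633/5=-126.60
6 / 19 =0.32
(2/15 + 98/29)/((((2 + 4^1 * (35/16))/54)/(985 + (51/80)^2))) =373829211/21500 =17387.41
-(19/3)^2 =-40.11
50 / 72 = 25 / 36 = 0.69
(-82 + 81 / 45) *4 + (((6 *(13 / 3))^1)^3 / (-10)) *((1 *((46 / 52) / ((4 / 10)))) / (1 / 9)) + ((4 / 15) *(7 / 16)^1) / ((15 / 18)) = -1765183 / 50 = -35303.66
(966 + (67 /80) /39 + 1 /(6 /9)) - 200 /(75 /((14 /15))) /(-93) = 842231389 /870480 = 967.55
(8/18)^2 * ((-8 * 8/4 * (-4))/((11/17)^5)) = 111.45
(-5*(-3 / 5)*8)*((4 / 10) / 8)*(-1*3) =-18 / 5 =-3.60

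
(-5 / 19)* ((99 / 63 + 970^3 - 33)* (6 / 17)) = -191661323400 / 2261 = -84768387.17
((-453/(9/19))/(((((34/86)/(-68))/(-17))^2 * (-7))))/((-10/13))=-159440497736/105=-1518480930.82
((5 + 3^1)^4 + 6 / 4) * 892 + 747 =3655717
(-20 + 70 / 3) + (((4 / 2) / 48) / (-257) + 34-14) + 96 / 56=360483 / 14392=25.05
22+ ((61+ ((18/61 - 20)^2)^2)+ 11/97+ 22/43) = 8711619243333936/57751002811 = 150847.93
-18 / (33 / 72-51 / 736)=-46.27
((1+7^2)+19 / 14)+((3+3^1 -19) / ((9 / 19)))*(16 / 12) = 14.76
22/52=11/26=0.42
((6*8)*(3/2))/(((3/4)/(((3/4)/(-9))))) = -8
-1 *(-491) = 491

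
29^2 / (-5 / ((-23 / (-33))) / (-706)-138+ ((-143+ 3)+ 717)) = 13656158 / 7128647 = 1.92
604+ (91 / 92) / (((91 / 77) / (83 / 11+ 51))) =653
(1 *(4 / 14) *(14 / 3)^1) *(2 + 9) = 14.67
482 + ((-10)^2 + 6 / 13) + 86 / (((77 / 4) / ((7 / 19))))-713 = -128.89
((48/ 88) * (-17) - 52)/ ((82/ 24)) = -8088/ 451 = -17.93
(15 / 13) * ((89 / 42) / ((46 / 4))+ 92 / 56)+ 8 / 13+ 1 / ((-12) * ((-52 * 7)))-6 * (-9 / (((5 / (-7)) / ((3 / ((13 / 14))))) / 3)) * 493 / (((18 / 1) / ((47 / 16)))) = -29611586843 / 502320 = -58949.65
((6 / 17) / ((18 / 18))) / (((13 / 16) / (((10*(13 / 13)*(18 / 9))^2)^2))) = 15360000 / 221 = 69502.26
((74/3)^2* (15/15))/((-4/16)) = -21904/9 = -2433.78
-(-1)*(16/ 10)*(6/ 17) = 48/ 85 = 0.56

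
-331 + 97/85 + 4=-27698/85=-325.86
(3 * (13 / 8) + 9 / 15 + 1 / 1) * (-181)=-46879 / 40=-1171.98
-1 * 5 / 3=-5 / 3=-1.67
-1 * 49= -49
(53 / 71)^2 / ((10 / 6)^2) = 25281 / 126025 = 0.20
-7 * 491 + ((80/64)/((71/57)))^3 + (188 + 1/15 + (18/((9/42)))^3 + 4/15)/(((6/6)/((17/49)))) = 681059818151455/3367226688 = 202261.35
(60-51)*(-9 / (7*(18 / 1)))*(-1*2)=9 / 7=1.29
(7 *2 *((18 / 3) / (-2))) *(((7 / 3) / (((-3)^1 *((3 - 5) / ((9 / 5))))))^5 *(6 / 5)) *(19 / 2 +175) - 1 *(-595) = -241962329 / 250000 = -967.85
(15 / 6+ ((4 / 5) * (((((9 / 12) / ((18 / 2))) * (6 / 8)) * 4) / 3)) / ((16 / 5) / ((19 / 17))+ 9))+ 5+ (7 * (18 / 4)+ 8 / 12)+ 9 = 164561 / 3381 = 48.67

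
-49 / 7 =-7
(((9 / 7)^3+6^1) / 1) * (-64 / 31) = -178368 / 10633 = -16.77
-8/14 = -4/7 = -0.57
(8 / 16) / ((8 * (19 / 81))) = 81 / 304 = 0.27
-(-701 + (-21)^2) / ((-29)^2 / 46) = 11960 / 841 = 14.22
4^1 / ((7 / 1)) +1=11 / 7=1.57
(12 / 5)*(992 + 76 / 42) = 16696 / 7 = 2385.14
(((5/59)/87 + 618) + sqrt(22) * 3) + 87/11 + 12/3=3 * sqrt(22) + 35566612/56463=643.98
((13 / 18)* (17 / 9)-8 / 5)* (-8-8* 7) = 6112 / 405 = 15.09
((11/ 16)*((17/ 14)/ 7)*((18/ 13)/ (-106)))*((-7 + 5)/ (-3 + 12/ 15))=-765/ 540176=-0.00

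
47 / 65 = 0.72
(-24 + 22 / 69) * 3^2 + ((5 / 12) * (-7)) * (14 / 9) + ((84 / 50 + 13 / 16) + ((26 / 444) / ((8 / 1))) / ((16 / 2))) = -15820973773 / 73526400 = -215.17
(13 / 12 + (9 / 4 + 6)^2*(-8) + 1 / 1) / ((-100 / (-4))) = -6509 / 300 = -21.70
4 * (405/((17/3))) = 4860/17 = 285.88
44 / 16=11 / 4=2.75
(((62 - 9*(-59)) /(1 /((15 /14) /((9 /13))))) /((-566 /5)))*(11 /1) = -2119975 /23772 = -89.18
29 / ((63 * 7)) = 29 / 441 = 0.07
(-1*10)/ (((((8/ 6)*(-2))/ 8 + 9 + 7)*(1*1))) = -30/ 47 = -0.64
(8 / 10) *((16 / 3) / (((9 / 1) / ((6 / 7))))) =128 / 315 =0.41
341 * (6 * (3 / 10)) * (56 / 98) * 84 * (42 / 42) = 147312 / 5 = 29462.40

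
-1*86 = -86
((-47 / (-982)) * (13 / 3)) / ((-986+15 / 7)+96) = -4277 / 18309390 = -0.00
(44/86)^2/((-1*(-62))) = 242/57319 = 0.00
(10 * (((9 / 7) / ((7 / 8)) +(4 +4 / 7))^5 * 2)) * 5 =227226278297600 / 282475249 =804411.29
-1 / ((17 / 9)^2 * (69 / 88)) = -2376 / 6647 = -0.36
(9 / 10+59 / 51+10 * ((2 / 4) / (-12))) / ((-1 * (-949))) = 1673 / 967980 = 0.00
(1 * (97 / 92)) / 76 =97 / 6992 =0.01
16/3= 5.33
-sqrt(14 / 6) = -sqrt(21) / 3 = -1.53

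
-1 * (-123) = 123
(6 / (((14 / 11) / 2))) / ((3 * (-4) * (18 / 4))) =-11 / 63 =-0.17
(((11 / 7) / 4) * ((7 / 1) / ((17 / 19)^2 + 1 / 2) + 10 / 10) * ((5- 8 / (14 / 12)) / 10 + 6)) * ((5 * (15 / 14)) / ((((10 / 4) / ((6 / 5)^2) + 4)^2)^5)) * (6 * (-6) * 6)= -6780474846785792635117240320 / 15500259682507961542295650844791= -0.00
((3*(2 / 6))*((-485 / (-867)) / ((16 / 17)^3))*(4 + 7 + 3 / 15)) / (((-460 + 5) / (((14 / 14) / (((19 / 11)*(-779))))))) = 18139 / 1477731840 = 0.00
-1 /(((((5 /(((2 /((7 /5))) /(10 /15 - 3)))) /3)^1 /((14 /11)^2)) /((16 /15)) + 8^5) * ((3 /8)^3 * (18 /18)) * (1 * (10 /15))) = -32768 /37746921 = -0.00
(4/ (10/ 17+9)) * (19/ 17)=76/ 163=0.47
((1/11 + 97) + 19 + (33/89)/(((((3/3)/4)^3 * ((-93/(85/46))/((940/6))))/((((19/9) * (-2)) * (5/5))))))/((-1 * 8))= -8066017103/150773832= -53.50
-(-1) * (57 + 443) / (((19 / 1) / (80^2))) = 3200000 / 19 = 168421.05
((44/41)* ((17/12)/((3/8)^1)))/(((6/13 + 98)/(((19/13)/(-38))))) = -187/118080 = -0.00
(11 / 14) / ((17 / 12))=66 / 119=0.55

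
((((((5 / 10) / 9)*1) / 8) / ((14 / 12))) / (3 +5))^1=1 / 1344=0.00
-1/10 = -0.10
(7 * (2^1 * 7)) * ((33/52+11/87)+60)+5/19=255927383/42978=5954.85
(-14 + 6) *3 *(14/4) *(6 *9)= -4536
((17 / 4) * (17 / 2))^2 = 83521 / 64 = 1305.02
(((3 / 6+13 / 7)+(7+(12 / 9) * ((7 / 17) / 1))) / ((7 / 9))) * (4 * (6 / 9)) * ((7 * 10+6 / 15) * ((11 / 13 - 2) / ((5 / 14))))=-59752704 / 7735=-7724.98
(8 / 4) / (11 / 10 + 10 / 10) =20 / 21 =0.95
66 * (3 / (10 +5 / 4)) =88 / 5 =17.60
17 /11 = 1.55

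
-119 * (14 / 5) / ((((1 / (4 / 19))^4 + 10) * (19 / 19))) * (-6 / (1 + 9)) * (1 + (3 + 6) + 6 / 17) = 1892352 / 474575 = 3.99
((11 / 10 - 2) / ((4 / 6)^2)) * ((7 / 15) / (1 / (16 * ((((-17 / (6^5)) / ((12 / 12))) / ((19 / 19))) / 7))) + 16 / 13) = -116419 / 46800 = -2.49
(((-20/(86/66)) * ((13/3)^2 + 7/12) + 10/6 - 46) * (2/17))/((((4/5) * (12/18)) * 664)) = -0.11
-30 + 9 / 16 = -471 / 16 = -29.44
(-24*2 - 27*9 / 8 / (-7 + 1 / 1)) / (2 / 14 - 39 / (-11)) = -52899 / 4544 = -11.64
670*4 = 2680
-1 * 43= -43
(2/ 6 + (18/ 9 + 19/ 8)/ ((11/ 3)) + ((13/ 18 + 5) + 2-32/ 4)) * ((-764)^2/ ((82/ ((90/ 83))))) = 360797090/ 37433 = 9638.48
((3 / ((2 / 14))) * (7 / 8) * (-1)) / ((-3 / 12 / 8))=588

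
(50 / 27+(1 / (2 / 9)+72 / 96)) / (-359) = -767 / 38772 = -0.02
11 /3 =3.67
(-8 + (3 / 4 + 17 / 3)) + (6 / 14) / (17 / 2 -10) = -157 / 84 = -1.87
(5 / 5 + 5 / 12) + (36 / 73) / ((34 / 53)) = 32545 / 14892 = 2.19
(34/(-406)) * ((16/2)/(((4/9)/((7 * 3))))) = -31.66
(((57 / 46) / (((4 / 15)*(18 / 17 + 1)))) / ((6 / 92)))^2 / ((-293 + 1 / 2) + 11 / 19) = -17840259 / 4348456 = -4.10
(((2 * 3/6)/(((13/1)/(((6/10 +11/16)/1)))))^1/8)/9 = 103/74880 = 0.00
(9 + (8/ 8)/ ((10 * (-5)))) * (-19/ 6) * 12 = -8531/ 25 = -341.24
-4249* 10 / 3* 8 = -339920 / 3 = -113306.67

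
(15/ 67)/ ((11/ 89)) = 1335/ 737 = 1.81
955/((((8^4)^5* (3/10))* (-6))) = -4775/10376293541461622784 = -0.00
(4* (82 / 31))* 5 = 1640 / 31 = 52.90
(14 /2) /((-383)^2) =0.00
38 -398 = -360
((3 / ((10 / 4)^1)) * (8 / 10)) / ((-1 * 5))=-24 / 125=-0.19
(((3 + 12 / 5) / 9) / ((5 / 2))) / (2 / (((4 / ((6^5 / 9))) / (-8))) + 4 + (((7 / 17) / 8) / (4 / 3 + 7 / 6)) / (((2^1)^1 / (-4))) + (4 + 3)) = -68 / 976095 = -0.00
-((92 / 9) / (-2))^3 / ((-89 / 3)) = -97336 / 21627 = -4.50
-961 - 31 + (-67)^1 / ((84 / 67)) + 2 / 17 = -1492721 / 1428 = -1045.32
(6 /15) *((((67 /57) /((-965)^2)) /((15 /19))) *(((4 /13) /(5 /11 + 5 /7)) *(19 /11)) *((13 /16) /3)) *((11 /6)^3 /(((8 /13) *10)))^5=13820809553695158528386873 /174320954539399415070720000000000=0.00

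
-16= -16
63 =63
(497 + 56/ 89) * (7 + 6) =575757/ 89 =6469.18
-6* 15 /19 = -90 /19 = -4.74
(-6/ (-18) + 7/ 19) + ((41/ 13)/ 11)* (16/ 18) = 23392/ 24453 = 0.96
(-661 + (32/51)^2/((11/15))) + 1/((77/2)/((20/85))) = -44091451/66759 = -660.46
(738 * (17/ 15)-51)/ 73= 3927/ 365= 10.76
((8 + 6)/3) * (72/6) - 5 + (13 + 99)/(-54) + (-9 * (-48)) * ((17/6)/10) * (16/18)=21293/135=157.73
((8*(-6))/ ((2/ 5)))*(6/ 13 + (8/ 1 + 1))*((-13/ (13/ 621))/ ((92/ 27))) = 2690010/ 13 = 206923.85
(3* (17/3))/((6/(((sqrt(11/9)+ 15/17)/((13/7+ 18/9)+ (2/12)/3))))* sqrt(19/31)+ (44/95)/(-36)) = 3154095* (45+ 17* sqrt(11))/(-40579* sqrt(11) - 107415+ 7165755* sqrt(589)) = 1.84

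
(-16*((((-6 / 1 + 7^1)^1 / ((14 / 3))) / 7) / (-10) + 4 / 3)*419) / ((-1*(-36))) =-1638709 / 6615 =-247.73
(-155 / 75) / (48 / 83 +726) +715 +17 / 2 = 327234146 / 452295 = 723.50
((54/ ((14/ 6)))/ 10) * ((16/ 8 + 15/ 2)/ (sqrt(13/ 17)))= 1539 * sqrt(221)/ 910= 25.14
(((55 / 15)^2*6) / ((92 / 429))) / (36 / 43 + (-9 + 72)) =744029 / 126270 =5.89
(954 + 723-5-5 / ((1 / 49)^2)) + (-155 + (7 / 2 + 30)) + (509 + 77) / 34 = -10437.26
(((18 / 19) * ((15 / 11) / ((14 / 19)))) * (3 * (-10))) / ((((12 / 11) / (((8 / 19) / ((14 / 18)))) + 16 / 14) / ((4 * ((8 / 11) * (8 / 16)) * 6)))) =-2332800 / 16049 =-145.35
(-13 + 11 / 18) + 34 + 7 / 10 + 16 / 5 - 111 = -3847 / 45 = -85.49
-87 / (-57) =29 / 19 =1.53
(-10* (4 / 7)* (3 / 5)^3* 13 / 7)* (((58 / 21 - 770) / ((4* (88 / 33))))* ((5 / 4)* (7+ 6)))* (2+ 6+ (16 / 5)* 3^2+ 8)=147038112 / 1225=120031.11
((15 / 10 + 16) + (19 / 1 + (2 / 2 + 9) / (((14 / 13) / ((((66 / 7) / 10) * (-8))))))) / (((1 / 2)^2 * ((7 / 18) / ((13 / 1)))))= -1538316 / 343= -4484.89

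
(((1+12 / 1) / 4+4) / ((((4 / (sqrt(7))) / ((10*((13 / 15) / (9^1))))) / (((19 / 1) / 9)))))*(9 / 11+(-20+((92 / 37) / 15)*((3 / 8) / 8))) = -4471911041*sqrt(7) / 63296640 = -186.92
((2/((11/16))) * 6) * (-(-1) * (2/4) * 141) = 13536/11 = 1230.55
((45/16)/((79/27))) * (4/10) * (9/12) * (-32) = -729/79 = -9.23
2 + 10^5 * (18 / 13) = 1800026 / 13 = 138463.54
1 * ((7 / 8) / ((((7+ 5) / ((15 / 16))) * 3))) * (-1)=-35 / 1536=-0.02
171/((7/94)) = 16074/7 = 2296.29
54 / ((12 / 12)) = 54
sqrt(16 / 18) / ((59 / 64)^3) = 524288 *sqrt(2) / 616137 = 1.20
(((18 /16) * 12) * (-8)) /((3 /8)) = -288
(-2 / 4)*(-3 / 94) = 3 / 188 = 0.02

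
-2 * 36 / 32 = -9 / 4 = -2.25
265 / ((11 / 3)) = 795 / 11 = 72.27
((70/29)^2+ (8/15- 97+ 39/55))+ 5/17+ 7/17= -42096584/471801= -89.23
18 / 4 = 9 / 2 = 4.50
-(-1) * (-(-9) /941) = 9 /941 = 0.01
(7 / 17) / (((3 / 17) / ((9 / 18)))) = 7 / 6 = 1.17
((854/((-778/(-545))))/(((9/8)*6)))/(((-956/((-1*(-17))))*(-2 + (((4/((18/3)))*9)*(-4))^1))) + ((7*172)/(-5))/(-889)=13737848849/41443682670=0.33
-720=-720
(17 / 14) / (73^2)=17 / 74606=0.00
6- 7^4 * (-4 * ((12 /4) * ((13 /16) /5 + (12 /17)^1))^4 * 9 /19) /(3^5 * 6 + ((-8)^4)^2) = 1639310204299258492809 /272650864557322240000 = 6.01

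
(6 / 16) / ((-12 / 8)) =-1 / 4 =-0.25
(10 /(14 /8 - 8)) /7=-8 /35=-0.23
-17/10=-1.70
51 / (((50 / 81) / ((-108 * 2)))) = -17845.92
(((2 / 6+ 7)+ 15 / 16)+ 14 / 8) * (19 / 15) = 9139 / 720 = 12.69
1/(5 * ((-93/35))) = -0.08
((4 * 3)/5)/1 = 12/5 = 2.40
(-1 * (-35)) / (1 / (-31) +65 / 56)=60760 / 1959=31.02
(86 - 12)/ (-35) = -74/ 35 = -2.11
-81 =-81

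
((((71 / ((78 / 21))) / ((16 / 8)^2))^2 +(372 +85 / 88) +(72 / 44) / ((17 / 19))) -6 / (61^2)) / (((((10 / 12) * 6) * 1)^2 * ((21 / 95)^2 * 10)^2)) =389997745551883787 / 5854706458368768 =66.61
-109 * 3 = -327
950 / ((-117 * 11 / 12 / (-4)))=15200 / 429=35.43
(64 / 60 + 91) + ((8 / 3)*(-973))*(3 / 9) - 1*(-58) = -32167 / 45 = -714.82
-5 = -5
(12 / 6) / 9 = 2 / 9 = 0.22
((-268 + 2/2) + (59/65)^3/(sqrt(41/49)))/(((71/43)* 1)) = -11481/71 + 61819079* sqrt(41)/799433375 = -161.21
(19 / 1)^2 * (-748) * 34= -9180952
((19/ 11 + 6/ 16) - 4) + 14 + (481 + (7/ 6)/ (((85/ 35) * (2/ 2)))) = 2215199/ 4488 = 493.58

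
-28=-28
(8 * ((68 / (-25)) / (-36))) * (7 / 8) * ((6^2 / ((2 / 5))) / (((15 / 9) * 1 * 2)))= 357 / 25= 14.28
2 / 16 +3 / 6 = 5 / 8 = 0.62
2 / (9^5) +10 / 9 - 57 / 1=-3300181 / 59049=-55.89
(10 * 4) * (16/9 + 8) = 3520/9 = 391.11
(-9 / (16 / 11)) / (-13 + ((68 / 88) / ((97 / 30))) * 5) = 105633 / 201536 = 0.52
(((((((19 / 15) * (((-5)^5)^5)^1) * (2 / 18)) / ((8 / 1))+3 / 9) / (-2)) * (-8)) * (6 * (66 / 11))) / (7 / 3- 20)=2264976501464843606 / 53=42735405688015917.09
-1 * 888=-888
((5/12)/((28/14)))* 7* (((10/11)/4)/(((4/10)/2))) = 875/528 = 1.66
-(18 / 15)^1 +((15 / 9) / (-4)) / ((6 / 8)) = -79 / 45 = -1.76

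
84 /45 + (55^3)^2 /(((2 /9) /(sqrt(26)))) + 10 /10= 43 /15 + 249125765625 * sqrt(26) /2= 635148570133.18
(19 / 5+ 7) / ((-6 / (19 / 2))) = -171 / 10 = -17.10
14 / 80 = 7 / 40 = 0.18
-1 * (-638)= 638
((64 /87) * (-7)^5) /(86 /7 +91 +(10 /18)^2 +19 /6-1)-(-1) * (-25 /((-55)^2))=-4472860571 /38258627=-116.91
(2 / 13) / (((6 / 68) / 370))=25160 / 39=645.13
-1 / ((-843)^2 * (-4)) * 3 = 1 / 947532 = 0.00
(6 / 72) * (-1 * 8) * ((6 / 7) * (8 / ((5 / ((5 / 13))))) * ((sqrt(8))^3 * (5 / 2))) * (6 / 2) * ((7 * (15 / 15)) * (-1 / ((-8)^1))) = -480 * sqrt(2) / 13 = -52.22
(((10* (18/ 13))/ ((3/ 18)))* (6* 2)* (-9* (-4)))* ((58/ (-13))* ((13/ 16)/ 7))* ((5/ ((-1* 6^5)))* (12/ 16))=6525/ 728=8.96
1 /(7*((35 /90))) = 18 /49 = 0.37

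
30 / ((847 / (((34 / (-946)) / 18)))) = -85 / 1201893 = -0.00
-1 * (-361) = 361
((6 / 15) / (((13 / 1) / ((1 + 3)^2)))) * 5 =32 / 13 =2.46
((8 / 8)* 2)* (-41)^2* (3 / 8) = 5043 / 4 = 1260.75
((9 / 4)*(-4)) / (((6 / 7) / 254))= -2667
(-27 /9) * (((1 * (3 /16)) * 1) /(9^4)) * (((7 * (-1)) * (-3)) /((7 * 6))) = -1 /23328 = -0.00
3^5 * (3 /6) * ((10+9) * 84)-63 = 193851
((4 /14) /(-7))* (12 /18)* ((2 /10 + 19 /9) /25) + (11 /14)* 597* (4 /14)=22163209 /165375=134.02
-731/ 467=-1.57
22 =22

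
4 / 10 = 0.40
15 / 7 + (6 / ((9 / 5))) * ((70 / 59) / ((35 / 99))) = 5505 / 413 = 13.33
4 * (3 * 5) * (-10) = -600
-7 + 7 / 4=-21 / 4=-5.25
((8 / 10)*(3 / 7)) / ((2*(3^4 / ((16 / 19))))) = 32 / 17955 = 0.00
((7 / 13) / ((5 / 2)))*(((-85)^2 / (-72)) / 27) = -10115 / 12636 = -0.80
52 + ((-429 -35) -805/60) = -5105/12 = -425.42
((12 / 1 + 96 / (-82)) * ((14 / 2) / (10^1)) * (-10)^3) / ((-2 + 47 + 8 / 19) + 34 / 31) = -61020400 / 374453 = -162.96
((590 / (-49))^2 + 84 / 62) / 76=5445971 / 2828378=1.93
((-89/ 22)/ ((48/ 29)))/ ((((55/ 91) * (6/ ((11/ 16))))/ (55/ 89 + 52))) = -24.38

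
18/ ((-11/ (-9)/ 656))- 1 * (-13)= 106415/ 11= 9674.09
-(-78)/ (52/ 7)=21/ 2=10.50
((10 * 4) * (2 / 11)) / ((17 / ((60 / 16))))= 300 / 187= 1.60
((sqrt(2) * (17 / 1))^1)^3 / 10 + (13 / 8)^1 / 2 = 13 / 16 + 4913 * sqrt(2) / 5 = 1390.42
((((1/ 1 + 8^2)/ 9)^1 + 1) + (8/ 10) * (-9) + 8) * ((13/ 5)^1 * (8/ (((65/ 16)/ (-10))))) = -103936/ 225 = -461.94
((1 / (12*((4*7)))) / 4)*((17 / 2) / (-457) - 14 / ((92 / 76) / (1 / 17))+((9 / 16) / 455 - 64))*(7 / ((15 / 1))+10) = -13213340631629 / 26224961817600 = -0.50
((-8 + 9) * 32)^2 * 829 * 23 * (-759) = -14819177472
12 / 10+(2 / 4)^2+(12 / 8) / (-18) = 41 / 30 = 1.37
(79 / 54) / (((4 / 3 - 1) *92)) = 79 / 1656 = 0.05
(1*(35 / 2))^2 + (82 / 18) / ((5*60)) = 206729 / 675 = 306.27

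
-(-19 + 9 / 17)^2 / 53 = -98596 / 15317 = -6.44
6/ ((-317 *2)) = -3/ 317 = -0.01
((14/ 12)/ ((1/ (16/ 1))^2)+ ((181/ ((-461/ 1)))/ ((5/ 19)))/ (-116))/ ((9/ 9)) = 239582797/ 802140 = 298.68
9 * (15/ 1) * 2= 270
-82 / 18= -41 / 9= -4.56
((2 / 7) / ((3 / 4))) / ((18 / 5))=20 / 189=0.11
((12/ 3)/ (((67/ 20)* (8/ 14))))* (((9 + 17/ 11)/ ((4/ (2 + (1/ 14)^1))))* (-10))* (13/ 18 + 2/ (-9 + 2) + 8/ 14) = -115.02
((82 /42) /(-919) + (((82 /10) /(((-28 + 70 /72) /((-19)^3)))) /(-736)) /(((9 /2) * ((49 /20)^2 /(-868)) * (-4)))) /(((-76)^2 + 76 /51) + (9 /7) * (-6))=-8172645362807 /2075770950677690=-0.00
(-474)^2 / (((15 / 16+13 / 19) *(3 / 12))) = 273206016 / 493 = 554170.42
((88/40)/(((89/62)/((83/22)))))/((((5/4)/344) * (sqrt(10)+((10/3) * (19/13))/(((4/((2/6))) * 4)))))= -758594304/46923025+37370750976 * sqrt(10)/234615125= 487.54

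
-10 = -10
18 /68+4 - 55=-1725 /34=-50.74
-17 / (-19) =17 / 19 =0.89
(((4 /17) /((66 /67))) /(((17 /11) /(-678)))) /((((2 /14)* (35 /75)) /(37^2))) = -621881940 /289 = -2151840.62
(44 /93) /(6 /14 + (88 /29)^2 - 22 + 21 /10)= -2590280 /56190879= -0.05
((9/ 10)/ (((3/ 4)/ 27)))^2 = 26244/ 25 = 1049.76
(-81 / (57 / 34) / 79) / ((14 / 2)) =-918 / 10507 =-0.09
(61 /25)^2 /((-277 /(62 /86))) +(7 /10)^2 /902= -401595433 /26859305000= -0.01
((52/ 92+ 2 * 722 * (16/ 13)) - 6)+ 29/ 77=40800730/ 23023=1772.17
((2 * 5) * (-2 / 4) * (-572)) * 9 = 25740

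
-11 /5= -2.20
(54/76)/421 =27/15998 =0.00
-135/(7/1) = -135/7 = -19.29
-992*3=-2976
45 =45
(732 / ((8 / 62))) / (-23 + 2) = -1891 / 7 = -270.14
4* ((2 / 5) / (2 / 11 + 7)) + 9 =3643 / 395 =9.22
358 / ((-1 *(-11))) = 358 / 11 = 32.55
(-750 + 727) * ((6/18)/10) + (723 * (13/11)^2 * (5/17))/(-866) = -14824844/13360215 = -1.11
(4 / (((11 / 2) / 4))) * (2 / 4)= 16 / 11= 1.45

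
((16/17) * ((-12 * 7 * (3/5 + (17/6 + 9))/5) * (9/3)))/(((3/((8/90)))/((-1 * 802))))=268034816/19125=14014.89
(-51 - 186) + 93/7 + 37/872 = -1365293/6104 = -223.67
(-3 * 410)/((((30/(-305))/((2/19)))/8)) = 200080/19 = 10530.53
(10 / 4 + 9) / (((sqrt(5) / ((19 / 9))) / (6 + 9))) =162.86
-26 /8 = -13 /4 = -3.25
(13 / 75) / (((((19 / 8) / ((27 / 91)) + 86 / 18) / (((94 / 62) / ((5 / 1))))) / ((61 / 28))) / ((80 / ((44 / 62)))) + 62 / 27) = 596336 / 8490725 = 0.07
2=2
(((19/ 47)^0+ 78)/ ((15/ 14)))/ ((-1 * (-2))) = 553/ 15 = 36.87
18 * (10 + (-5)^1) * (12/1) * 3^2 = 9720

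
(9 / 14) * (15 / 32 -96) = -27513 / 448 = -61.41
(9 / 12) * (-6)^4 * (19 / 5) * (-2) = -36936 / 5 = -7387.20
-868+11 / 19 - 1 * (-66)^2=-99245 / 19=-5223.42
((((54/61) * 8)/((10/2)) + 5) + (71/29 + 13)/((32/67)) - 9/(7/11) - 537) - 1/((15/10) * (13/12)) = -412908737/804895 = -513.00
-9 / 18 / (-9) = 1 / 18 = 0.06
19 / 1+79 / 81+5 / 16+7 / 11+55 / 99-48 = -378073 / 14256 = -26.52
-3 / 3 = -1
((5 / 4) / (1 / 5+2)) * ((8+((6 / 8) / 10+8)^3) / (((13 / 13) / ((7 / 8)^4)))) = 82138851067 / 461373440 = 178.03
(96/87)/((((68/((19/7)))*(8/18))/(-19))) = -1.88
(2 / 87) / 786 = 1 / 34191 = 0.00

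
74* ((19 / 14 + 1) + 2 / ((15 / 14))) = 32819 / 105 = 312.56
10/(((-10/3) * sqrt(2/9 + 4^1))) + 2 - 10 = -8 - 9 * sqrt(38)/38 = -9.46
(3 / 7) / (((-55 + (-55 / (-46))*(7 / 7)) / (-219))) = 3358 / 1925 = 1.74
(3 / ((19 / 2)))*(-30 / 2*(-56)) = 5040 / 19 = 265.26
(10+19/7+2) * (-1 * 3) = -309/7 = -44.14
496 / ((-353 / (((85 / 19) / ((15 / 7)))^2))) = -7023856 / 1146897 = -6.12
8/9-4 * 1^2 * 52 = -1864/9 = -207.11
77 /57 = 1.35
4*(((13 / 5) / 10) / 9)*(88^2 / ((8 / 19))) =478192 / 225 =2125.30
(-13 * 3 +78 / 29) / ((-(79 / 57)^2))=3421197 / 180989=18.90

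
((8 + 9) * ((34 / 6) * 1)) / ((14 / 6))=289 / 7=41.29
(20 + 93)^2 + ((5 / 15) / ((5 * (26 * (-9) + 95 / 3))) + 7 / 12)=465068213 / 36420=12769.58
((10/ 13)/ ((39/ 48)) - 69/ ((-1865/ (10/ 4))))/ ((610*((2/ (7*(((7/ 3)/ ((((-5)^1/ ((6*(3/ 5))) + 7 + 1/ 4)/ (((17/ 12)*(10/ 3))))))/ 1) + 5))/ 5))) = 1506086395/ 19472381448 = 0.08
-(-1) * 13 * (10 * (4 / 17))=520 / 17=30.59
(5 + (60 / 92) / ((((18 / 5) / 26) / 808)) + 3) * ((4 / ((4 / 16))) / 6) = 2105216 / 207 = 10170.13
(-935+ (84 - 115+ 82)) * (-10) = 8840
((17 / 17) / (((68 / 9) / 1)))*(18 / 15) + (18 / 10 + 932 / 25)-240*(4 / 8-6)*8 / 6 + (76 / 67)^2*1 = 6870175217 / 3815650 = 1800.53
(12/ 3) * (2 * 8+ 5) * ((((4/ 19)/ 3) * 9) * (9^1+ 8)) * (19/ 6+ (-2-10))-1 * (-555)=-7411.74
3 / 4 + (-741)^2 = 2196327 / 4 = 549081.75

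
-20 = -20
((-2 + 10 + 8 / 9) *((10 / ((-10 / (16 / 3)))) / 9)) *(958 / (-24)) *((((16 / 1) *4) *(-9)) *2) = -19619840 / 81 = -242220.25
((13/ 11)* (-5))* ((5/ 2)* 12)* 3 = -5850/ 11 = -531.82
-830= -830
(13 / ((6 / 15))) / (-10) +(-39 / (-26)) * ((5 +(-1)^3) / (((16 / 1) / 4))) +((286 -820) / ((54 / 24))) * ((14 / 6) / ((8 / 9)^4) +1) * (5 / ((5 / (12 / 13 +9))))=-74274583 / 6656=-11159.04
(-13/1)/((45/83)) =-1079/45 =-23.98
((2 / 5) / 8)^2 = 1 / 400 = 0.00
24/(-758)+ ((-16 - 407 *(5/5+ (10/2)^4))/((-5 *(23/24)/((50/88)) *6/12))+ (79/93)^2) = 50113799463883/829326663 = 60427.09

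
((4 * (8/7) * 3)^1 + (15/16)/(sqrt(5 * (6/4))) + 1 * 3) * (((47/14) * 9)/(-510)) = -16497/16660 - 141 * sqrt(30)/38080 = -1.01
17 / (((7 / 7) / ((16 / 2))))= 136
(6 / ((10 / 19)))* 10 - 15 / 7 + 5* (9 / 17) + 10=14816 / 119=124.50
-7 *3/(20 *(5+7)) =-7/80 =-0.09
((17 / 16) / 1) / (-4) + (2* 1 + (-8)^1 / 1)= -401 / 64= -6.27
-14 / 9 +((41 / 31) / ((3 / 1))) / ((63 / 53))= -6941 / 5859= -1.18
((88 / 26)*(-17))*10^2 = -74800 / 13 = -5753.85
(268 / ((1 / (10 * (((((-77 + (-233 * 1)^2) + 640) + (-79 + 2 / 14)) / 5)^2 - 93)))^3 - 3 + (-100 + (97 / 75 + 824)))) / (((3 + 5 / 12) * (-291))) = -681111132854920113274701779447793129600 / 1825124062853476923639468717099344533719181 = -0.00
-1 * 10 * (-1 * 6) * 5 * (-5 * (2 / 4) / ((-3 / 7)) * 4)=7000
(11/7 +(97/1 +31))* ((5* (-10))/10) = -4535/7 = -647.86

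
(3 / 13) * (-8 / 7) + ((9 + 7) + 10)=2342 / 91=25.74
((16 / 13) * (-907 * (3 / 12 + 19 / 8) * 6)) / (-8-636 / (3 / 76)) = 1.09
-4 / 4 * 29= -29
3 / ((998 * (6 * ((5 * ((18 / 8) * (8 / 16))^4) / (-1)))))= -1024 / 16369695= -0.00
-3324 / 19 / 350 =-1662 / 3325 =-0.50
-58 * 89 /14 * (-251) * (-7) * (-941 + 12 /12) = 608961140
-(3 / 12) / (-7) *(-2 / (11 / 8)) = -4 / 77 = -0.05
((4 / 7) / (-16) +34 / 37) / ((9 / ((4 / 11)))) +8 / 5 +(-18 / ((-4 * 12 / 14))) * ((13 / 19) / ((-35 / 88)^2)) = 98830979 / 4059825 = 24.34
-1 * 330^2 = -108900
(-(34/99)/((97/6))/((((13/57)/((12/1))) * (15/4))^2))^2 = 355430481002496/20322740205625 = 17.49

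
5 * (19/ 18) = 95/ 18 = 5.28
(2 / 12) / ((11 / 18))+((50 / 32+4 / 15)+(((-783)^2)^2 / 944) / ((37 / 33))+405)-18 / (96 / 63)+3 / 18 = 2046658652920577 / 5763120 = 355130320.54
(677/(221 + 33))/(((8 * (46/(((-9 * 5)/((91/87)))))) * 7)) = -2650455/59541664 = -0.04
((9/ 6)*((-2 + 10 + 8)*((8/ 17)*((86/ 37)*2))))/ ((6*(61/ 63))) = 346752/ 38369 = 9.04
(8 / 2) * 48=192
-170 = -170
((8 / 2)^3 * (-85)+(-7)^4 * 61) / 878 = 141021 / 878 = 160.62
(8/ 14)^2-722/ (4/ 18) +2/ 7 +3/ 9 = -477464/ 147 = -3248.05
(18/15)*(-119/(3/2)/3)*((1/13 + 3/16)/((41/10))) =-6545/3198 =-2.05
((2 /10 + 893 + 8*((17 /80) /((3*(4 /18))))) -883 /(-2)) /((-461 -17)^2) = 5349 /913936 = 0.01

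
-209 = -209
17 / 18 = 0.94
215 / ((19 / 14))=3010 / 19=158.42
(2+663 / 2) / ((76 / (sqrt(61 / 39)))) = 667 * sqrt(2379) / 5928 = 5.49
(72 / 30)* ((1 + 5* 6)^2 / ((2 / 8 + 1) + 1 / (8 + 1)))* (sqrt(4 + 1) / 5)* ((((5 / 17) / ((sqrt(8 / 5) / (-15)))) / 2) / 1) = -778410* sqrt(2) / 833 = -1321.53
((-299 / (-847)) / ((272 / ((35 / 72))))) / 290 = 299 / 137440512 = 0.00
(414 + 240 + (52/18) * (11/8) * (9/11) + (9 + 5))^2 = 7209225/16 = 450576.56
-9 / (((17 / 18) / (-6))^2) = -363.24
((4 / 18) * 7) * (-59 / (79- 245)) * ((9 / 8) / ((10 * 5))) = 413 / 33200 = 0.01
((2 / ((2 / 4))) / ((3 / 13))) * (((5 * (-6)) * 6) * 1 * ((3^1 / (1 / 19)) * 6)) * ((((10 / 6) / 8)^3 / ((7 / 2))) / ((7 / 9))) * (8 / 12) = -463125 / 196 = -2362.88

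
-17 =-17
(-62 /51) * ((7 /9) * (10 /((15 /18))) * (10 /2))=-56.73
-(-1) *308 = 308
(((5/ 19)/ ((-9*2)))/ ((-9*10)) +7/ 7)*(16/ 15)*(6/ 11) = 49256/ 84645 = 0.58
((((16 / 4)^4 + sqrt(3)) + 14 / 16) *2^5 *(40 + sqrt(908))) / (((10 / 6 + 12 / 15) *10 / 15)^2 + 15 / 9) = 132783.98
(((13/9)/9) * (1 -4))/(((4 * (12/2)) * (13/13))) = -0.02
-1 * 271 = -271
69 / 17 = 4.06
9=9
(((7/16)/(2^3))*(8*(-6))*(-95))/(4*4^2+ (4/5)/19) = 63175/16224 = 3.89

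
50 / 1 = 50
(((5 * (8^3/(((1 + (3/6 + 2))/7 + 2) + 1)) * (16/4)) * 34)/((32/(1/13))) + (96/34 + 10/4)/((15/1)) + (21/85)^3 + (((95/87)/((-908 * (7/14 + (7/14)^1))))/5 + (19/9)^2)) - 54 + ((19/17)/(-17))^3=189.95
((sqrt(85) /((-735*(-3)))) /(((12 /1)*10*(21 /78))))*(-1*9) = -0.00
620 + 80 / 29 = 18060 / 29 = 622.76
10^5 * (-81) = -8100000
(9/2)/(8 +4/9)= 81/152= 0.53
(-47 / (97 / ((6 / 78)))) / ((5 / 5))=-47 / 1261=-0.04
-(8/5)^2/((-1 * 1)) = 2.56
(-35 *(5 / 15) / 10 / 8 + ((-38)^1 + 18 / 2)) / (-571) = 1399 / 27408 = 0.05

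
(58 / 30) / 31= 0.06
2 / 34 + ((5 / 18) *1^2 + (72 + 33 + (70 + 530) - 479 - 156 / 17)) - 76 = 43195 / 306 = 141.16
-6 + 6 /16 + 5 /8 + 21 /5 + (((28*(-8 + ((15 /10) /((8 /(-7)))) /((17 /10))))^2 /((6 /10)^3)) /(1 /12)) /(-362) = -43590766873 /4707810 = -9259.25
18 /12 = 3 /2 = 1.50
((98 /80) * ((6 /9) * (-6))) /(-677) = 49 /6770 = 0.01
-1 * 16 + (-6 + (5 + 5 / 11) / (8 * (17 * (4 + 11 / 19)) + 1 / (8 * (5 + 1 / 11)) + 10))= -86861134 / 3949781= -21.99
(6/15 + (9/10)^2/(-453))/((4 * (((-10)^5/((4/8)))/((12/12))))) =-6013/12080000000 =-0.00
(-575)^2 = 330625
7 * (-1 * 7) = -49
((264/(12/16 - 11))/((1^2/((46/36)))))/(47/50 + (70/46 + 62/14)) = -32586400/6822441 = -4.78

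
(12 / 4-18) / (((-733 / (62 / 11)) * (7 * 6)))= 155 / 56441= 0.00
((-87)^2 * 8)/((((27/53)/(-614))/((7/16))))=-95787377/3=-31929125.67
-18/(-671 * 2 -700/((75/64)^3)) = 0.01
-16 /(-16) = 1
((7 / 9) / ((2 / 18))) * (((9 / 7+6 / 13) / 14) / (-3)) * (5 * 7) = -265 / 26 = -10.19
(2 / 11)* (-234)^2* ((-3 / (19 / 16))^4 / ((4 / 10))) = 1453338132480 / 1433531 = 1013817.02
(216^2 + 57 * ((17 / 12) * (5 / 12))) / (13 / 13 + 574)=2241103 / 27600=81.20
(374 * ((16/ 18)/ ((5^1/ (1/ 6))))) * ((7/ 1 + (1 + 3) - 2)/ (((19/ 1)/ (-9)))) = -4488/ 95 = -47.24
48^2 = 2304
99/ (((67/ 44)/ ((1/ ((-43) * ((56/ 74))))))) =-40293/ 20167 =-2.00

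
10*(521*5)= 26050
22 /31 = 0.71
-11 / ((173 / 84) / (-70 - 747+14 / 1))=741972 / 173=4288.86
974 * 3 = 2922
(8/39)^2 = 64/1521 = 0.04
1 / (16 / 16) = 1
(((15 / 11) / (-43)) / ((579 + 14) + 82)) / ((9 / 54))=-0.00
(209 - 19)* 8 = 1520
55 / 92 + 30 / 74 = 3415 / 3404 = 1.00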